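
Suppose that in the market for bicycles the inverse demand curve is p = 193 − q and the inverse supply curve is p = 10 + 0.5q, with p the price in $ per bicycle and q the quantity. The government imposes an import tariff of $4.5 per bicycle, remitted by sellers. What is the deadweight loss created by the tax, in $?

Rewrite in direct form: qd = 193 − p and qs = 2p − 20.
Before the tax: set 193 − p = 2p − 20 → p* = $71, q* = 122.
With the tax collected from sellers, supply shifts: qs = 2(p − 4.5) − 20.
Solving gives q = 119 with consumers paying $74 and sellers receiving $69.5 (the $4.5 wedge).
Quantity falls by |ΔQ| = |122 − 119| = 3.
DWL = ½ · t · |ΔQ| = ½ · 4.5 · 3 = $6.75.

Deadweight loss = $6.75.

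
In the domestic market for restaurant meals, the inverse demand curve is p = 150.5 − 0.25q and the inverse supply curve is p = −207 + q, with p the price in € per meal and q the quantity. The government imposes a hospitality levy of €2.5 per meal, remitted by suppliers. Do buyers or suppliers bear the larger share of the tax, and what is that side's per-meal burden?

Suppliers bear the larger share: €2 per meal.

Inverting to q(p) form: qd = 602 − 4p; qs = p + 207.
Before the tax: set 602 − 4p = p + 207 → p* = €79, q* = 286.
With the tax collected from suppliers, supply shifts: qs = (p − 2.5) + 207.
Solving gives q = 284 with buyers paying €79.5 and suppliers receiving €77 (the €2.5 wedge).
Per-meal burden: buyers €0.5, suppliers €2.
Suppliers take the larger share because supply is less price-elastic here (demand slope 4 vs supply slope 1).
The less price-elastic side of the market bears the larger share of a per-unit tax.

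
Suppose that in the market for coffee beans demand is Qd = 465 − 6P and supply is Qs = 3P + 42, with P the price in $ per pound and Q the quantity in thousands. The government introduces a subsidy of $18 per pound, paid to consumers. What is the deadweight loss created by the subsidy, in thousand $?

Deadweight loss = $324 thousand.

Without the subsidy, 465 − 6P = 3P + 42 gives 9P = 423, so P* = $47 and Q* = 183.
With a per-unit subsidy paid to consumers, each effectively pays P − 18, so demand becomes Qd = 465 − 6(P − 18).
New equilibrium: consumers pay $41, producers receive $59, Q = 219. (Wedge: Pb − Ps = −18.)
Quantity rises by |ΔQ| = |183 − 219| = 36.
DWL = ½ · t · |ΔQ| = ½ · 18 · 36 = $324.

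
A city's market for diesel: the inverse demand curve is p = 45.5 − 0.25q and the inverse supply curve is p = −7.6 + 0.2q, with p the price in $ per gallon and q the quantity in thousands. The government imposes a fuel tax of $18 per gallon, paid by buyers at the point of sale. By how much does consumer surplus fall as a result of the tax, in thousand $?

Inverting to q(p) form: qd = 182 − 4p; qs = 5p + 38.
Without the tax, 182 − 4p = 5p + 38 gives 9p = 144, so p* = $16 and q* = 118.
With the tax collected from buyers, demand (in seller-price terms) shifts: qd = 182 − 4(p + 18).
Solving gives q = 78 with buyers paying $26 and sellers receiving $8 (the $18 wedge).
ΔCS is the trapezoid between Q = 78 and Q = 118 of height $10: ½ · (118 + 78) · 10 = $980.

Consumer surplus falls by $980 thousand.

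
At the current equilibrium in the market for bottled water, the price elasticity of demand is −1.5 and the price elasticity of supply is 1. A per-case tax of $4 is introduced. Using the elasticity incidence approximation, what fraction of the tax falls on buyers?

Incidence ratio: buyers' share ≈ εs / (εs + |εd|) = 1 / (1 + 1.5) = 0.4.
Supply is the less elastic side, so buyers bear the smaller share.

Buyers' share ≈ 0.4.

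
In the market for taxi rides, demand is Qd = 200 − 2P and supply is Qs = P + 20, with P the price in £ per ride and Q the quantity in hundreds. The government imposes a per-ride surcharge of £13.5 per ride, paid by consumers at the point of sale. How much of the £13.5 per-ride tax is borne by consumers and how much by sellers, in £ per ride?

Consumers bear £4.5 per ride; sellers bear £9 per ride.

Before the tax: set 200 − 2P = P + 20 → P* = £60, Q* = 80.
With the tax collected from consumers, demand (in seller-price terms) shifts: Qd = 200 − 2(P + 13.5).
Solving gives Q = 71 with consumers paying £64.5 and sellers receiving £51 (the £13.5 wedge).
Burden on consumers: £4.5; on sellers: £9. (They sum to £13.5.)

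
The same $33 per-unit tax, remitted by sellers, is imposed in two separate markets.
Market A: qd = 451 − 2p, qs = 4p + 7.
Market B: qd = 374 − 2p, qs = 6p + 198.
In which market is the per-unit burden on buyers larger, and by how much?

Market B, by $2.75.

Market A: pre-tax p* = $74, q* = 303; post-tax q = 259; per-unit burden on buyers = $22.
Market B: pre-tax p* = $22, q* = 330; post-tax q = 280.5; per-unit burden on buyers = $24.75.
Difference: $22 vs $24.75 → market B is larger by $2.75.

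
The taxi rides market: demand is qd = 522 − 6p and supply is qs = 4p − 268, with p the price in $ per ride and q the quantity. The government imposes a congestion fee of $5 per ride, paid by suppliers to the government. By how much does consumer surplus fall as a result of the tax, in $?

Before the tax: set 522 − 6p = 4p − 268 → p* = $79, q* = 48.
With the tax collected from suppliers, supply shifts: qs = 4(p − 5) − 268.
Solving gives q = 36 with consumers paying $81 and suppliers receiving $76 (the $5 wedge).
ΔCS is the trapezoid between Q = 36 and Q = 48 of height $2: ½ · (48 + 36) · 2 = $84.

Consumer surplus falls by $84.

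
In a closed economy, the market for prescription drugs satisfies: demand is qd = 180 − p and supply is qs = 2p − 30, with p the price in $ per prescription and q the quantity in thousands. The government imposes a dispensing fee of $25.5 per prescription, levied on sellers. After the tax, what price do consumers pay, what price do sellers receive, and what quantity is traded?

Consumers pay $87; sellers receive $61.5; quantity = 93.

Before the tax: set 180 − p = 2p − 30 → p* = $70, q* = 110.
With the tax collected from sellers, supply shifts: qs = 2(p − 25.5) − 30.
Solving gives q = 93 with consumers paying $87 and sellers receiving $61.5 (the $25.5 wedge).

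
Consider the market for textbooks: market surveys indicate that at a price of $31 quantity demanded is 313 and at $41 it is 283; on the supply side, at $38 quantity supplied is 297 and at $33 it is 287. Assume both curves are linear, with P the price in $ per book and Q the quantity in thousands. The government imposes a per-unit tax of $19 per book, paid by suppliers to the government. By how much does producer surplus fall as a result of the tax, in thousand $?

Demand slope: (283 − 313)/(41 − 31) = -3, so Qd = 406 − 3P.
Supply slope: (287 − 297)/(33 − 38) = 2, so Qs = 2P + 221.
Before the tax: set 406 − 3P = 2P + 221 → P* = $37, Q* = 295.
With the tax collected from suppliers, supply shifts: Qs = 2(P − 19) + 221.
Solving gives Q = 272.2 with consumers paying $44.6 and suppliers receiving $25.6 (the $19 wedge).
ΔPS is the trapezoid between Q = 272.2 and Q = 295 of height $11.4: ½ · (295 + 272.2) · 11.4 = $3233.04.

Producer surplus falls by $3233.04 thousand.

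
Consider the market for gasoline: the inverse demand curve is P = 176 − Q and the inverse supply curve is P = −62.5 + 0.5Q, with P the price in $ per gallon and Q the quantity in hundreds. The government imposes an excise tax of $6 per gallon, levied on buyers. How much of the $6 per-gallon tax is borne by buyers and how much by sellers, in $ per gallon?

Buyers bear $4 per gallon; sellers bear $2 per gallon.

Rewrite in direct form: Qd = 176 − P and Qs = 2P + 125.
Without the tax, 176 − P = 2P + 125 gives 3P = 51, so P* = $17 and Q* = 159.
With the tax collected from buyers, demand (in seller-price terms) shifts: Qd = 176 − (P + 6).
Solving gives Q = 155 with buyers paying $21 and sellers receiving $15 (the $6 wedge).
Burden on buyers: $4; on sellers: $2. (They sum to $6.)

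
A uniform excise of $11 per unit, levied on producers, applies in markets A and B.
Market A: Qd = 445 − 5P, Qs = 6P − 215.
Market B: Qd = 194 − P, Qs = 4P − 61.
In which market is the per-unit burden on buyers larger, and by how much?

Market B, by $2.8.

Market A: pre-tax P* = $60, Q* = 145; post-tax Q = 115; per-unit burden on buyers = $6.
Market B: pre-tax P* = $51, Q* = 143; post-tax Q = 134.2; per-unit burden on buyers = $8.8.
Difference: $6 vs $8.8 → market B is larger by $2.8.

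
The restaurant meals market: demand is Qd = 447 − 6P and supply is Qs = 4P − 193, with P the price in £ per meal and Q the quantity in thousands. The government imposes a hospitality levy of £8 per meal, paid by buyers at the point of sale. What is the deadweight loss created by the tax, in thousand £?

Without the tax, 447 − 6P = 4P − 193 gives 10P = 640, so P* = £64 and Q* = 63.
With the tax collected from buyers, demand (in seller-price terms) shifts: Qd = 447 − 6(P + 8).
New equilibrium: buyers pay £67.2, producers receive £59.2, Q = 43.8. (Wedge: Pb − Ps = 8.)
Quantity falls by |ΔQ| = |63 − 43.8| = 19.2.
DWL = ½ · t · |ΔQ| = ½ · 8 · 19.2 = £76.8.

Deadweight loss = £76.8 thousand.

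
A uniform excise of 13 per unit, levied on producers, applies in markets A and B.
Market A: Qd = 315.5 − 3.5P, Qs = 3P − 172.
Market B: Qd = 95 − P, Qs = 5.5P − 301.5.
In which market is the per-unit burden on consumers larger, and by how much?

Market A: pre-tax P* = 75, Q* = 53; post-tax Q = 32; per-unit burden on consumers = 6.
Market B: pre-tax P* = 61, Q* = 34; post-tax Q = 23; per-unit burden on consumers = 11.
Difference: 6 vs 11 → market B is larger by 5.

Market B, by 5.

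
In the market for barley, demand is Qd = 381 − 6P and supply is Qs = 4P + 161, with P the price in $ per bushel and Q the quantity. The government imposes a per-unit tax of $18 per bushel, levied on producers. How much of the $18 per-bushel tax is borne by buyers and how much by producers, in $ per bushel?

Buyers bear $7.2 per bushel; producers bear $10.8 per bushel.

Before the tax: set 381 − 6P = 4P + 161 → P* = $22, Q* = 249.
With the tax collected from producers, supply shifts: Qs = 4(P − 18) + 161.
Solving gives Q = 205.8 with buyers paying $29.2 and producers receiving $11.2 (the $18 wedge).
Burden on buyers: $7.2; on producers: $10.8. (They sum to $18.)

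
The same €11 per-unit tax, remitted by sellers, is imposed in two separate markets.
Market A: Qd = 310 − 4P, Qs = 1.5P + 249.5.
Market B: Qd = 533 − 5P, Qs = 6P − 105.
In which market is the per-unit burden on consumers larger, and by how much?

Market A: pre-tax P* = €11, Q* = 266; post-tax Q = 254; per-unit burden on consumers = €3.
Market B: pre-tax P* = €58, Q* = 243; post-tax Q = 213; per-unit burden on consumers = €6.
Difference: €3 vs €6 → market B is larger by €3.

Market B, by €3.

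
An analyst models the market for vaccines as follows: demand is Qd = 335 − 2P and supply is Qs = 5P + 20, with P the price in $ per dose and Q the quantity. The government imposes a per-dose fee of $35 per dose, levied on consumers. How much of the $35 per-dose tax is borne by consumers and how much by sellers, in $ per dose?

Before the tax: set 335 − 2P = 5P + 20 → P* = $45, Q* = 245.
With the tax collected from consumers, demand (in seller-price terms) shifts: Qd = 335 − 2(P + 35).
New equilibrium: consumers pay $70, sellers receive $35, Q = 195. (Wedge: Pb − Ps = 35.)
Burden on consumers: $25; on sellers: $10. (They sum to $35.)

Consumers bear $25 per dose; sellers bear $10 per dose.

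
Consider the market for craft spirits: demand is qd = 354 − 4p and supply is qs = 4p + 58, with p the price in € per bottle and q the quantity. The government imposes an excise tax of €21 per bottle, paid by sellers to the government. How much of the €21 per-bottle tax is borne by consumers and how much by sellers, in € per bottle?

Consumers bear €10.5 per bottle; sellers bear €10.5 per bottle.

Without the tax, 354 − 4p = 4p + 58 gives 8p = 296, so p* = €37 and q* = 206.
With the tax collected from sellers, supply shifts: qs = 4(p − 21) + 58.
New equilibrium: consumers pay €47.5, sellers receive €26.5, q = 164. (Wedge: pb − ps = 21.)
Burden on consumers: €10.5; on sellers: €10.5. (They sum to €21.)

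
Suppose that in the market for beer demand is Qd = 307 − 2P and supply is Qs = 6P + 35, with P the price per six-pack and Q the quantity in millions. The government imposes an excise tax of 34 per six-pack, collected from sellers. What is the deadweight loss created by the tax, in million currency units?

Deadweight loss = 867 million.

Before the tax: set 307 − 2P = 6P + 35 → P* = 34, Q* = 239.
With the tax collected from sellers, supply shifts: Qs = 6(P − 34) + 35.
New equilibrium: consumers pay 59.5, sellers receive 25.5, Q = 188. (Wedge: Pb − Ps = 34.)
Quantity falls by |ΔQ| = |239 − 188| = 51.
DWL = ½ · t · |ΔQ| = ½ · 34 · 51 = 867.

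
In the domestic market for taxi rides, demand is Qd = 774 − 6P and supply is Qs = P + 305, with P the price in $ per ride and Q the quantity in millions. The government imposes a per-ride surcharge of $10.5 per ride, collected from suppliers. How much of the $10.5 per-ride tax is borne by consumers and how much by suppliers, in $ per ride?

Consumers bear $1.5 per ride; suppliers bear $9 per ride.

Before the tax: set 774 − 6P = P + 305 → P* = $67, Q* = 372.
With the tax collected from suppliers, supply shifts: Qs = (P − 10.5) + 305.
Solving gives Q = 363 with consumers paying $68.5 and suppliers receiving $58 (the $10.5 wedge).
Burden on consumers: $1.5; on suppliers: $9. (They sum to $10.5.)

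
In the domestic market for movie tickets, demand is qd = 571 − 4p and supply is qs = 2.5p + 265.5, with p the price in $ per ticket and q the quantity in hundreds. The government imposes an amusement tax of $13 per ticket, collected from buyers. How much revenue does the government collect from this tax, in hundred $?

Without the tax, 571 − 4p = 2.5p + 265.5 gives 6.5p = 305.5, so p* = $47 and q* = 383.
With the tax collected from buyers, demand (in seller-price terms) shifts: qd = 571 − 4(p + 13).
Solving gives q = 363 with buyers paying $52 and sellers receiving $39 (the $13 wedge).
Revenue = t · Q = 13 · 363 = $4719.

Tax revenue = $4719 hundred.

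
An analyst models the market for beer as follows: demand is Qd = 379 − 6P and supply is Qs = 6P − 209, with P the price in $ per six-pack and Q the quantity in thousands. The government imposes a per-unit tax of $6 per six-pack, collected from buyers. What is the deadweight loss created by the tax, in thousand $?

Without the tax, 379 − 6P = 6P − 209 gives 12P = 588, so P* = $49 and Q* = 85.
With the tax collected from buyers, demand (in seller-price terms) shifts: Qd = 379 − 6(P + 6).
Solving gives Q = 67 with buyers paying $52 and sellers receiving $46 (the $6 wedge).
Quantity falls by |ΔQ| = |85 − 67| = 18.
DWL = ½ · t · |ΔQ| = ½ · 6 · 18 = $54.

Deadweight loss = $54 thousand.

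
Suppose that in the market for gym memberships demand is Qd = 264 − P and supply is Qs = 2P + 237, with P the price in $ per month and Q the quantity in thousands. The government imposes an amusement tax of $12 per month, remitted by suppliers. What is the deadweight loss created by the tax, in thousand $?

Deadweight loss = $48 thousand.

Without the tax, 264 − P = 2P + 237 gives 3P = 27, so P* = $9 and Q* = 255.
With the tax collected from suppliers, supply shifts: Qs = 2(P − 12) + 237.
New equilibrium: consumers pay $17, suppliers receive $5, Q = 247. (Wedge: Pb − Ps = 12.)
Quantity falls by |ΔQ| = |255 − 247| = 8.
DWL = ½ · t · |ΔQ| = ½ · 12 · 8 = $48.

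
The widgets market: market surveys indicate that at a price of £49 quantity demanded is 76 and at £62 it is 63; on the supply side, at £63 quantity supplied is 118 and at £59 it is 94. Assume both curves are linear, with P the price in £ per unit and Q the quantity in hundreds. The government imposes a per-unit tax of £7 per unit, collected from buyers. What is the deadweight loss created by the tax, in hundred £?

Deadweight loss = £21 hundred.

Demand slope: (63 − 76)/(62 − 49) = -1, so Qd = 125 − P.
Supply slope: (94 − 118)/(59 − 63) = 6, so Qs = 6P − 260.
Without the tax, 125 − P = 6P − 260 gives 7P = 385, so P* = £55 and Q* = 70.
With the tax collected from buyers, demand (in seller-price terms) shifts: Qd = 125 − (P + 7).
Solving gives Q = 64 with buyers paying £61 and sellers receiving £54 (the £7 wedge).
Quantity falls by |ΔQ| = |70 − 64| = 6.
DWL = ½ · t · |ΔQ| = ½ · 7 · 6 = £21.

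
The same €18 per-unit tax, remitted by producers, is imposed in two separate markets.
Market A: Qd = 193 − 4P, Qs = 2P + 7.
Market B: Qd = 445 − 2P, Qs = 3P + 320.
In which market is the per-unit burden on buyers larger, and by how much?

Market B, by €4.8.

Market A: pre-tax P* = €31, Q* = 69; post-tax Q = 45; per-unit burden on buyers = €6.
Market B: pre-tax P* = €25, Q* = 395; post-tax Q = 373.4; per-unit burden on buyers = €10.8.
Difference: €6 vs €10.8 → market B is larger by €4.8.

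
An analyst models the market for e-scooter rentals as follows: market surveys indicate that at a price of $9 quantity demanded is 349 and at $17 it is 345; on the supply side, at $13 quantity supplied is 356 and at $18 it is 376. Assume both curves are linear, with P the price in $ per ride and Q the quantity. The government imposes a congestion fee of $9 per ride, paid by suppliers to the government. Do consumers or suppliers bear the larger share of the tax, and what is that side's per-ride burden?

Consumers bear the larger share: $8 per ride.

Demand slope: (345 − 349)/(17 − 9) = -0.5, so Qd = 353.5 − 0.5P.
Supply slope: (376 − 356)/(18 − 13) = 4, so Qs = 4P + 304.
Without the tax, 353.5 − 0.5P = 4P + 304 gives 4.5P = 49.5, so P* = $11 and Q* = 348.
With the tax collected from suppliers, supply shifts: Qs = 4(P − 9) + 304.
New equilibrium: consumers pay $19, suppliers receive $10, Q = 344. (Wedge: Pb − Ps = 9.)
Per-ride burden: consumers $8, suppliers $1.
Consumers take the larger share because demand is less price-elastic here (demand slope 0.5 vs supply slope 4).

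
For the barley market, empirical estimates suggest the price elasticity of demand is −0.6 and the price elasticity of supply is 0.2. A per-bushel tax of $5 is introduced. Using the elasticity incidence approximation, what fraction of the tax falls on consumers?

Incidence ratio: consumers' share ≈ εs / (εs + |εd|) = 0.2 / (0.2 + 0.6) = 0.25.
Supply is the less elastic side, so consumers bear the smaller share.

Consumers' share ≈ 0.25.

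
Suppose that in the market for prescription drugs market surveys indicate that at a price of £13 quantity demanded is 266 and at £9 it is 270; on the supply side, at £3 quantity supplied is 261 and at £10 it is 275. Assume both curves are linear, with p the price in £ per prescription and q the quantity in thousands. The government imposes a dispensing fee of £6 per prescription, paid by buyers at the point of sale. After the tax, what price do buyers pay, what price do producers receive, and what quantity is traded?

Demand slope: (270 − 266)/(9 − 13) = -1, so qd = 279 − p.
Supply slope: (275 − 261)/(10 − 3) = 2, so qs = 2p + 255.
Without the tax, 279 − p = 2p + 255 gives 3p = 24, so p* = £8 and q* = 271.
With the tax collected from buyers, demand (in seller-price terms) shifts: qd = 279 − (p + 6).
Solving gives q = 267 with buyers paying £12 and producers receiving £6 (the £6 wedge).
The less price-elastic side of the market bears the larger share of a per-unit tax.

Buyers pay £12; producers receive £6; quantity = 267.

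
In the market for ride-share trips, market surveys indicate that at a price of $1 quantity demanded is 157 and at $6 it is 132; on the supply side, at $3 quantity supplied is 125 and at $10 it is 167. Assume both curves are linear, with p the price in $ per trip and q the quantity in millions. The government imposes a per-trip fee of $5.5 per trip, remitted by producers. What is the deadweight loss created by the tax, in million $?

Deadweight loss = $41.25 million.

Demand slope: (132 − 157)/(6 − 1) = -5, so qd = 162 − 5p.
Supply slope: (167 − 125)/(10 − 3) = 6, so qs = 6p + 107.
Without the tax, 162 − 5p = 6p + 107 gives 11p = 55, so p* = $5 and q* = 137.
With the tax collected from producers, supply shifts: qs = 6(p − 5.5) + 107.
New equilibrium: buyers pay $8, producers receive $2.5, q = 122. (Wedge: pb − ps = 5.5.)
Quantity falls by |ΔQ| = |137 − 122| = 15.
DWL = ½ · t · |ΔQ| = ½ · 5.5 · 15 = $41.25.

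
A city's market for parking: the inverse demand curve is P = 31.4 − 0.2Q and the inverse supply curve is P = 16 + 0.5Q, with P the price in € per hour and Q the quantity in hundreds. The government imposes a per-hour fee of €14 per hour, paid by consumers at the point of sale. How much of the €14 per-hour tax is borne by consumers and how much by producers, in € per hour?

Inverting to Q(P) form: Qd = 157 − 5P; Qs = 2P − 32.
Without the tax, 157 − 5P = 2P − 32 gives 7P = 189, so P* = €27 and Q* = 22.
With the tax collected from consumers, demand (in seller-price terms) shifts: Qd = 157 − 5(P + 14).
New equilibrium: consumers pay €31, producers receive €17, Q = 2. (Wedge: Pb − Ps = 14.)
Burden on consumers: €4; on producers: €10. (They sum to €14.)
The less price-elastic side of the market bears the larger share of a per-unit tax.

Consumers bear €4 per hour; producers bear €10 per hour.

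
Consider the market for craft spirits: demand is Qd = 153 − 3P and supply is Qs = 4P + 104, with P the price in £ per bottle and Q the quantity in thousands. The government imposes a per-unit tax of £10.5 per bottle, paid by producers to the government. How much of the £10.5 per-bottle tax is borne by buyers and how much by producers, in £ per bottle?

Before the tax: set 153 − 3P = 4P + 104 → P* = £7, Q* = 132.
With the tax collected from producers, supply shifts: Qs = 4(P − 10.5) + 104.
New equilibrium: buyers pay £13, producers receive £2.5, Q = 114. (Wedge: Pb − Ps = 10.5.)
Burden on buyers: £6; on producers: £4.5. (They sum to £10.5.)
The less price-elastic side of the market bears the larger share of a per-unit tax.

Buyers bear £6 per bottle; producers bear £4.5 per bottle.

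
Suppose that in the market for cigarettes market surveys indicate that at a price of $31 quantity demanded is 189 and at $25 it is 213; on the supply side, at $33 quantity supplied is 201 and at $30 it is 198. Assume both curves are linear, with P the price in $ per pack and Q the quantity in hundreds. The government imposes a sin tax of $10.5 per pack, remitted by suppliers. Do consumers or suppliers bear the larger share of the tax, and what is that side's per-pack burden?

Demand slope: (213 − 189)/(25 − 31) = -4, so Qd = 313 − 4P.
Supply slope: (198 − 201)/(30 − 33) = 1, so Qs = P + 168.
Without the tax, 313 − 4P = P + 168 gives 5P = 145, so P* = $29 and Q* = 197.
With the tax collected from suppliers, supply shifts: Qs = (P − 10.5) + 168.
Solving gives Q = 188.6 with consumers paying $31.1 and suppliers receiving $20.6 (the $10.5 wedge).
Per-pack burden: consumers $2.1, suppliers $8.4.
Suppliers take the larger share because supply is less price-elastic here (demand slope 4 vs supply slope 1).
The less price-elastic side of the market bears the larger share of a per-unit tax.

Suppliers bear the larger share: $8.4 per pack.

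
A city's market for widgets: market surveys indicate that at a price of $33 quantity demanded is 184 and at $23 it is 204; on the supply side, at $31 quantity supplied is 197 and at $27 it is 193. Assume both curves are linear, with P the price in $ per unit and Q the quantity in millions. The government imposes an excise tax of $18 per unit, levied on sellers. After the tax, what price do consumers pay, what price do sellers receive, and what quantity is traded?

Demand slope: (204 − 184)/(23 − 33) = -2, so Qd = 250 − 2P.
Supply slope: (193 − 197)/(27 − 31) = 1, so Qs = P + 166.
Without the tax, 250 − 2P = P + 166 gives 3P = 84, so P* = $28 and Q* = 194.
With the tax collected from sellers, supply shifts: Qs = (P − 18) + 166.
Solving gives Q = 182 with consumers paying $34 and sellers receiving $16 (the $18 wedge).

Consumers pay $34; sellers receive $16; quantity = 182.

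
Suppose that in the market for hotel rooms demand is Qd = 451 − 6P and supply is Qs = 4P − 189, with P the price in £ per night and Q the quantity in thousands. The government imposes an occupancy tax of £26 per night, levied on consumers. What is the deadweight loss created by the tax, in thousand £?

Before the tax: set 451 − 6P = 4P − 189 → P* = £64, Q* = 67.
With the tax collected from consumers, demand (in seller-price terms) shifts: Qd = 451 − 6(P + 26).
New equilibrium: consumers pay £74.4, suppliers receive £48.4, Q = 4.6. (Wedge: Pb − Ps = 26.)
Quantity falls by |ΔQ| = |67 − 4.6| = 62.4.
DWL = ½ · t · |ΔQ| = ½ · 26 · 62.4 = £811.2.

Deadweight loss = £811.2 thousand.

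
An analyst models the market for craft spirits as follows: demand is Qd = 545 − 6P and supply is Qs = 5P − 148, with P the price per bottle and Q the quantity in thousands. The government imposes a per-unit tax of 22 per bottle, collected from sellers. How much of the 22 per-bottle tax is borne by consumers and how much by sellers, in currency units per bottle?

Without the tax, 545 − 6P = 5P − 148 gives 11P = 693, so P* = 63 and Q* = 167.
With the tax collected from sellers, supply shifts: Qs = 5(P − 22) − 148.
Solving gives Q = 107 with consumers paying 73 and sellers receiving 51 (the 22 wedge).
Burden on consumers: 10; on sellers: 12. (They sum to 22.)
The less price-elastic side of the market bears the larger share of a per-unit tax.

Consumers bear 10 per bottle; sellers bear 12 per bottle.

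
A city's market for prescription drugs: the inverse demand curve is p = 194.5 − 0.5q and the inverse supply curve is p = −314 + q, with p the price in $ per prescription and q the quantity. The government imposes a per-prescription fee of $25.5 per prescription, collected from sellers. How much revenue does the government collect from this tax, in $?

Rewrite in direct form: qd = 389 − 2p and qs = p + 314.
Before the tax: set 389 − 2p = p + 314 → p* = $25, q* = 339.
With the tax collected from sellers, supply shifts: qs = (p − 25.5) + 314.
New equilibrium: buyers pay $33.5, sellers receive $8, q = 322. (Wedge: pb − ps = 25.5.)
Revenue = t · Q = 25.5 · 322 = $8211.

Tax revenue = $8211.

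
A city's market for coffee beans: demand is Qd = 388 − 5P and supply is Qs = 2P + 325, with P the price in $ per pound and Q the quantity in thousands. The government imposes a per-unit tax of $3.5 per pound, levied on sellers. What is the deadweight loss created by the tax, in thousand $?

Deadweight loss = $8.75 thousand.

Without the tax, 388 − 5P = 2P + 325 gives 7P = 63, so P* = $9 and Q* = 343.
With the tax collected from sellers, supply shifts: Qs = 2(P − 3.5) + 325.
New equilibrium: buyers pay $10, sellers receive $6.5, Q = 338. (Wedge: Pb − Ps = 3.5.)
Quantity falls by |ΔQ| = |343 − 338| = 5.
DWL = ½ · t · |ΔQ| = ½ · 3.5 · 5 = $8.75.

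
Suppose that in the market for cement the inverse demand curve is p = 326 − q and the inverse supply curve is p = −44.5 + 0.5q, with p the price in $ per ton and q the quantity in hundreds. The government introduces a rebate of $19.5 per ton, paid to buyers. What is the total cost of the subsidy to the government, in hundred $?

Government outlay = $5070 hundred.

Inverting to q(p) form: qd = 326 − p; qs = 2p + 89.
Without the subsidy, 326 − p = 2p + 89 gives 3p = 237, so p* = $79 and q* = 247.
With a per-unit subsidy paid to buyers, each effectively pays p − 19.5, so demand becomes qd = 326 − (p − 19.5).
New equilibrium: buyers pay $66, sellers receive $85.5, q = 260. (Wedge: pb − ps = −19.5.)
Outlay = t · Q = 19.5 · 260 = $5070.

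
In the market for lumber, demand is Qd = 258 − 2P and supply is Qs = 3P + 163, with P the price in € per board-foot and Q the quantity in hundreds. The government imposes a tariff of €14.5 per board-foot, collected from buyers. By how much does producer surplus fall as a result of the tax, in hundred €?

Producer surplus falls by €1225.54 hundred.

Before the tax: set 258 − 2P = 3P + 163 → P* = €19, Q* = 220.
With the tax collected from buyers, demand (in seller-price terms) shifts: Qd = 258 − 2(P + 14.5).
Solving gives Q = 202.6 with buyers paying €27.7 and sellers receiving €13.2 (the €14.5 wedge).
ΔPS is the trapezoid between Q = 202.6 and Q = 220 of height €5.8: ½ · (220 + 202.6) · 5.8 = €1225.54.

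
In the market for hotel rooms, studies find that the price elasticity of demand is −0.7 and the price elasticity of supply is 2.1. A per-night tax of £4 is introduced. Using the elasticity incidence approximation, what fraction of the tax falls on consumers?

Incidence ratio: consumers' share ≈ εs / (εs + |εd|) = 2.1 / (2.1 + 0.7) = 0.75.
Supply is the more elastic side, so consumers bear the larger share.

Consumers' share ≈ 0.75.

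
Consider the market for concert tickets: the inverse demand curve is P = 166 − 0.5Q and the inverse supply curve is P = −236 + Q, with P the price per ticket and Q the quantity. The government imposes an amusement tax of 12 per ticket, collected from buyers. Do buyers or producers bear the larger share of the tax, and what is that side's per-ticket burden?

Inverting to Q(P) form: Qd = 332 − 2P; Qs = P + 236.
Before the tax: set 332 − 2P = P + 236 → P* = 32, Q* = 268.
With the tax collected from buyers, demand (in seller-price terms) shifts: Qd = 332 − 2(P + 12).
Solving gives Q = 260 with buyers paying 36 and producers receiving 24 (the 12 wedge).
Per-ticket burden: buyers 4, producers 8.
Producers take the larger share because supply is less price-elastic here (demand slope 2 vs supply slope 1).

Producers bear the larger share: 8 per ticket.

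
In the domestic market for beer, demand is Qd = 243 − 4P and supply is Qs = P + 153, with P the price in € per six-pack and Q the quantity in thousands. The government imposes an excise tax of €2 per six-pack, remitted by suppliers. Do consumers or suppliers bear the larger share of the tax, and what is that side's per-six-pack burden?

Before the tax: set 243 − 4P = P + 153 → P* = €18, Q* = 171.
With the tax collected from suppliers, supply shifts: Qs = (P − 2) + 153.
Solving gives Q = 169.4 with consumers paying €18.4 and suppliers receiving €16.4 (the €2 wedge).
Per-six-pack burden: consumers €0.4, suppliers €1.6.
Suppliers take the larger share because supply is less price-elastic here (demand slope 4 vs supply slope 1).

Suppliers bear the larger share: €1.6 per six-pack.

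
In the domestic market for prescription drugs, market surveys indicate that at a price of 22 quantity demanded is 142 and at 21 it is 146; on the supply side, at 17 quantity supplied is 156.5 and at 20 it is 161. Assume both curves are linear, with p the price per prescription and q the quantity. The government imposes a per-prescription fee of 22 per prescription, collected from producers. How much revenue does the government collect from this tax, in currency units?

Tax revenue = 2948.

Demand slope: (146 − 142)/(21 − 22) = -4, so qd = 230 − 4p.
Supply slope: (161 − 156.5)/(20 − 17) = 1.5, so qs = 1.5p + 131.
Before the tax: set 230 − 4p = 1.5p + 131 → p* = 18, q* = 158.
With the tax collected from producers, supply shifts: qs = 1.5(p − 22) + 131.
Solving gives q = 134 with buyers paying 24 and producers receiving 2 (the 22 wedge).
Revenue = t · Q = 22 · 134 = 2948.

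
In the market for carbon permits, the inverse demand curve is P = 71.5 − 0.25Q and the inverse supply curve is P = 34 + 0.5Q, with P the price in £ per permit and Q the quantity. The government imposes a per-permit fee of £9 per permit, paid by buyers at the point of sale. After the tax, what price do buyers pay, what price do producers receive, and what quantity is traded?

Buyers pay £62; producers receive £53; quantity = 38.

Inverting to Q(P) form: Qd = 286 − 4P; Qs = 2P − 68.
Without the tax, 286 − 4P = 2P − 68 gives 6P = 354, so P* = £59 and Q* = 50.
With the tax collected from buyers, demand (in seller-price terms) shifts: Qd = 286 − 4(P + 9).
New equilibrium: buyers pay £62, producers receive £53, Q = 38. (Wedge: Pb − Ps = 9.)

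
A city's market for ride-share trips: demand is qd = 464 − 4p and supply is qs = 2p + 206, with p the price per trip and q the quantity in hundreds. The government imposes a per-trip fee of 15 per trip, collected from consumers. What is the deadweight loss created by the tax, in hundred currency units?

Deadweight loss = 150 hundred.

Without the tax, 464 − 4p = 2p + 206 gives 6p = 258, so p* = 43 and q* = 292.
With the tax collected from consumers, demand (in seller-price terms) shifts: qd = 464 − 4(p + 15).
Solving gives q = 272 with consumers paying 48 and sellers receiving 33 (the 15 wedge).
Quantity falls by |ΔQ| = |292 − 272| = 20.
DWL = ½ · t · |ΔQ| = ½ · 15 · 20 = 150.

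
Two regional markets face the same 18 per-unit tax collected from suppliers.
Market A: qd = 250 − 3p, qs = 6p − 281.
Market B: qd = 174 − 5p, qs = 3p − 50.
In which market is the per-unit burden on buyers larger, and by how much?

Market A, by 5.25.

Market A: pre-tax p* = 59, q* = 73; post-tax q = 37; per-unit burden on buyers = 12.
Market B: pre-tax p* = 28, q* = 34; post-tax q = 0.25; per-unit burden on buyers = 6.75.
Difference: 12 vs 6.75 → market A is larger by 5.25.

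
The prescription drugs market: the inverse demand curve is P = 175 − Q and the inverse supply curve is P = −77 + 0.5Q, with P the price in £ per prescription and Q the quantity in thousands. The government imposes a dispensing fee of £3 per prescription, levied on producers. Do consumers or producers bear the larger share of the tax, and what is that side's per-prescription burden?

Consumers bear the larger share: £2 per prescription.

Rewrite in direct form: Qd = 175 − P and Qs = 2P + 154.
Without the tax, 175 − P = 2P + 154 gives 3P = 21, so P* = £7 and Q* = 168.
With the tax collected from producers, supply shifts: Qs = 2(P − 3) + 154.
Solving gives Q = 166 with consumers paying £9 and producers receiving £6 (the £3 wedge).
Per-prescription burden: consumers £2, producers £1.
Consumers take the larger share because demand is less price-elastic here (demand slope 1 vs supply slope 2).
The less price-elastic side of the market bears the larger share of a per-unit tax.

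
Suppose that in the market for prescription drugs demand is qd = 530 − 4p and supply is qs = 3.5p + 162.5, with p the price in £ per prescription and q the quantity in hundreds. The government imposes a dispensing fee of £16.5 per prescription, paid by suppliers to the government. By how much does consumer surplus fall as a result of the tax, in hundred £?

Before the tax: set 530 − 4p = 3.5p + 162.5 → p* = £49, q* = 334.
With the tax collected from suppliers, supply shifts: qs = 3.5(p − 16.5) + 162.5.
Solving gives q = 303.2 with buyers paying £56.7 and suppliers receiving £40.2 (the £16.5 wedge).
ΔCS is the trapezoid between Q = 303.2 and Q = 334 of height £7.7: ½ · (334 + 303.2) · 7.7 = £2453.22.

Consumer surplus falls by £2453.22 hundred.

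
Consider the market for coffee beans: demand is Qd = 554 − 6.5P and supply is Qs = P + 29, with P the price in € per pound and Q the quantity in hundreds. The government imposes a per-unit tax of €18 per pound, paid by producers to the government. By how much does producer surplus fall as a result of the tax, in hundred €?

Without the tax, 554 − 6.5P = P + 29 gives 7.5P = 525, so P* = €70 and Q* = 99.
With the tax collected from producers, supply shifts: Qs = (P − 18) + 29.
Solving gives Q = 83.4 with consumers paying €72.4 and producers receiving €54.4 (the €18 wedge).
ΔPS is the trapezoid between Q = 83.4 and Q = 99 of height €15.6: ½ · (99 + 83.4) · 15.6 = €1422.72.

Producer surplus falls by €1422.72 hundred.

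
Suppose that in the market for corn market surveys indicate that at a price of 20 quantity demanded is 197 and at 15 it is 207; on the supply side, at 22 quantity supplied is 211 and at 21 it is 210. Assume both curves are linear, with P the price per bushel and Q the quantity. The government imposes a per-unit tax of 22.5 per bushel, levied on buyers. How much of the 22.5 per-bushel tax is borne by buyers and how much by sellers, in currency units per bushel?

Buyers bear 7.5 per bushel; sellers bear 15 per bushel.

Demand slope: (207 − 197)/(15 − 20) = -2, so Qd = 237 − 2P.
Supply slope: (210 − 211)/(21 − 22) = 1, so Qs = P + 189.
Before the tax: set 237 − 2P = P + 189 → P* = 16, Q* = 205.
With the tax collected from buyers, demand (in seller-price terms) shifts: Qd = 237 − 2(P + 22.5).
New equilibrium: buyers pay 23.5, sellers receive 1, Q = 190. (Wedge: Pb − Ps = 22.5.)
Burden on buyers: 7.5; on sellers: 15. (They sum to 22.5.)
The less price-elastic side of the market bears the larger share of a per-unit tax.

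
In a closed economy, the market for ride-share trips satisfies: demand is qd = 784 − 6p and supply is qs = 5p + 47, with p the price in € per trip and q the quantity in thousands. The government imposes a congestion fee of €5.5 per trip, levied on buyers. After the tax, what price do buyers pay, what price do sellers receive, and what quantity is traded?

Buyers pay €69.5; sellers receive €64; quantity = 367.

Before the tax: set 784 − 6p = 5p + 47 → p* = €67, q* = 382.
With the tax collected from buyers, demand (in seller-price terms) shifts: qd = 784 − 6(p + 5.5).
Solving gives q = 367 with buyers paying €69.5 and sellers receiving €64 (the €5.5 wedge).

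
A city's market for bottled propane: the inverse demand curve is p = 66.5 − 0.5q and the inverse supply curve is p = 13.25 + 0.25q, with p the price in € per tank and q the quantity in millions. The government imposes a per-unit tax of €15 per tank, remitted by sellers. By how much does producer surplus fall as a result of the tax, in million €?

Producer surplus falls by €305 million.

Inverting to q(p) form: qd = 133 − 2p; qs = 4p − 53.
Before the tax: set 133 − 2p = 4p − 53 → p* = €31, q* = 71.
With the tax collected from sellers, supply shifts: qs = 4(p − 15) − 53.
New equilibrium: consumers pay €41, sellers receive €26, q = 51. (Wedge: pb − ps = 15.)
ΔPS is the trapezoid between Q = 51 and Q = 71 of height €5: ½ · (71 + 51) · 5 = €305.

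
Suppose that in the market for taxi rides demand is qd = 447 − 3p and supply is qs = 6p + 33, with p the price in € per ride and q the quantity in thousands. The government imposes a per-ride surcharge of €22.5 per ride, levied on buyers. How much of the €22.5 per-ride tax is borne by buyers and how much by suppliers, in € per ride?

Without the tax, 447 − 3p = 6p + 33 gives 9p = 414, so p* = €46 and q* = 309.
With the tax collected from buyers, demand (in seller-price terms) shifts: qd = 447 − 3(p + 22.5).
Solving gives q = 264 with buyers paying €61 and suppliers receiving €38.5 (the €22.5 wedge).
Burden on buyers: €15; on suppliers: €7.5. (They sum to €22.5.)
The less price-elastic side of the market bears the larger share of a per-unit tax.

Buyers bear €15 per ride; suppliers bear €7.5 per ride.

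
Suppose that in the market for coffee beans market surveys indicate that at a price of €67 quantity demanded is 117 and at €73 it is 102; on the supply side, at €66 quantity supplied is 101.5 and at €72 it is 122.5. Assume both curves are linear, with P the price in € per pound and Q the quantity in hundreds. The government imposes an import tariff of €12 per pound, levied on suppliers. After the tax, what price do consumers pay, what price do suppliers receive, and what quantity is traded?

Consumers pay €76; suppliers receive €64; quantity = 94.5.

Demand slope: (102 − 117)/(73 − 67) = -2.5, so Qd = 284.5 − 2.5P.
Supply slope: (122.5 − 101.5)/(72 − 66) = 3.5, so Qs = 3.5P − 129.5.
Before the tax: set 284.5 − 2.5P = 3.5P − 129.5 → P* = €69, Q* = 112.
With the tax collected from suppliers, supply shifts: Qs = 3.5(P − 12) − 129.5.
New equilibrium: consumers pay €76, suppliers receive €64, Q = 94.5. (Wedge: Pb − Ps = 12.)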